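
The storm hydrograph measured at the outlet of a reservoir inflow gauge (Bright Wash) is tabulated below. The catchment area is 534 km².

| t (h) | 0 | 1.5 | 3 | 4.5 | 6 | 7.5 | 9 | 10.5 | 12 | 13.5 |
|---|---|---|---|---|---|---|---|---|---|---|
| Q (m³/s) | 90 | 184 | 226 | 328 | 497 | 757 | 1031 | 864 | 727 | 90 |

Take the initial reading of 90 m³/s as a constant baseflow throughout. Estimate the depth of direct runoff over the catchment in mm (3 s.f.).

Direct runoff: 0.0, 94.0, 136.0, 238.0, 407.0, 667.0, 941.0, 774.0, 637.0, 0.0 m³/s; ΣQ_DR = 3894 m³/s.
V = ΣQ_DR · Δt = 3894 × 5400 s = 2.103 × 10^7 m³.
Over A = 534 km², depth = V / A = 39.4 mm.

d ≈ 39.4 mm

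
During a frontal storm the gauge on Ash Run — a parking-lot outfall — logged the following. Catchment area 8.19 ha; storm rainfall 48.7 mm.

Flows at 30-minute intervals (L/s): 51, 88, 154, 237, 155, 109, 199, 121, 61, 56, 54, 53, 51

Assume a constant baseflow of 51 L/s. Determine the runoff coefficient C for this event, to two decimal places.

C ≈ 0.33

ΣQ_DR = 726.0 L/s; V = ΣQ_DR·Δt = 1.307 × 10^6 L.
Runoff depth d = V / A = 15.96 mm.
C = d / P = 15.96 / 48.7 = 0.33.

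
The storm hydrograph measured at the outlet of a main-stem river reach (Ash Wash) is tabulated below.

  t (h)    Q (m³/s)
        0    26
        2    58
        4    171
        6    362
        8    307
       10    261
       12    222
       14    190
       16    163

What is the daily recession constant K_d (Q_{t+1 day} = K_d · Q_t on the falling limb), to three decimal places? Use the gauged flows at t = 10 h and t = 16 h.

Between t = 10 h and t = 16 h the flow falls from 261 to 163 m³/s over 3×2 h = 6 h.
Per-interval ratio K = (163/261)^(1/3) = 0.8548; K_d = K^(24/2) = 0.152.

K_d ≈ 0.152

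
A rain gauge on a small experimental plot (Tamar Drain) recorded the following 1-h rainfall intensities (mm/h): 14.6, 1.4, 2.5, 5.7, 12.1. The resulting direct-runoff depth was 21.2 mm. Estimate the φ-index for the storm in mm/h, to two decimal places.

Only the 3 blocks with intensity above φ contribute runoff: 14.6, 5.7, 12.1 mm/h.
Σ(I−φ)·Δt = d  ⇒  (14.6+5.7+12.1 − 3φ)·1 = 21.2
φ = (32.40 − 21.2/1) / 3 = 3.73 mm/h.

φ ≈ 3.73 mm/h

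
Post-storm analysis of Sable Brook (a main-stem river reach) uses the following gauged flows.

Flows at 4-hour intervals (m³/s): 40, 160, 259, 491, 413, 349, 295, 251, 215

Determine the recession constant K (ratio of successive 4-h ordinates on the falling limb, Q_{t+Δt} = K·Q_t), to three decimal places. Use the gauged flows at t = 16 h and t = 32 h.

K ≈ 0.849

Using the recession-limb readings at t = 16 h and t = 32 h: Q falls from 413 to 215 m³/s over 4 intervals.
K = (Q₂/Q₁)^(1/4) = (215/413)^(1/4) = 0.849.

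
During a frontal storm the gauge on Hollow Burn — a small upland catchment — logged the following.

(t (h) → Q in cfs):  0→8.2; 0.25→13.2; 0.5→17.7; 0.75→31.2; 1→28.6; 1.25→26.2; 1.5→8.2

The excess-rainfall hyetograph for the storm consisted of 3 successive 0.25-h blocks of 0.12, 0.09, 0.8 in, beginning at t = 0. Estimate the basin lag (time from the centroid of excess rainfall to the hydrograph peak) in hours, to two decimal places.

Centroid of excess rainfall: t_c = Σ P_i·t̄_i / ΣP_i = 0.5433 h (block centres at 0.125, 0.375, 0.625 h).
Hydrograph peak occurs at t = 0.75 h, so basin lag t_L = 0.75 − 0.5433 = 0.21 h.

t_L ≈ 0.21 h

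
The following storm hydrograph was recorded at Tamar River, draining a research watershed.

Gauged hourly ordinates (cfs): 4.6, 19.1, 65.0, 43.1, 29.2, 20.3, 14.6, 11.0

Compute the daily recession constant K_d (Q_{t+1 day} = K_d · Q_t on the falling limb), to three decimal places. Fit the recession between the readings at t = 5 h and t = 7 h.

K_d ≈ 0.001

Between t = 5 h and t = 7 h the flow falls from 20.3 to 11.0 cfs over 2×1 h = 2 h.
Per-interval ratio K = (11.0/20.3)^(1/2) = 0.7361; K_d = K^(24/1) = 0.001.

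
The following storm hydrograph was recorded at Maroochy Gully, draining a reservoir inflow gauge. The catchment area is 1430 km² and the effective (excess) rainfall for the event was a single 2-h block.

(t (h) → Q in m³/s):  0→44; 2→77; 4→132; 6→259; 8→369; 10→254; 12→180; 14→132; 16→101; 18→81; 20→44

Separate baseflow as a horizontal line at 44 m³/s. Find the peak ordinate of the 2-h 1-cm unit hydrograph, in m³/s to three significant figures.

Direct runoff: 0.0, 33.0, 88.0, 215.0, 325.0, 210.0, 136.0, 88.0, 57.0, 37.0, 0.0 m³/s; ΣQ_DR = 1189 m³/s, peak = 325.0 m³/s.
Runoff depth d = ΣQ_DR·Δt / A = 1189 × 7200 / (1430 km²) = 5.987 mm.
The 1-cm UH is the DRH scaled by (10 mm)/d, so U_p = 325.0 × 10/5.987 = 543 m³/s.

U_p ≈ 543 m³/s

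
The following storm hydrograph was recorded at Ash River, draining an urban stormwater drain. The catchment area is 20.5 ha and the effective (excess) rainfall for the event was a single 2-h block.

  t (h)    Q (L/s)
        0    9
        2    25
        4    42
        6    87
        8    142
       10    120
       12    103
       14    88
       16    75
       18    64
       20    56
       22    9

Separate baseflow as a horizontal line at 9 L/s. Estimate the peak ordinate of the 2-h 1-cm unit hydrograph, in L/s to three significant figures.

Direct runoff: 0.0, 16.0, 33.0, 78.0, 133.0, 111.0, 94.0, 79.0, 66.0, 55.0, 47.0, 0.0 L/s; ΣQ_DR = 712.0 L/s, peak = 133.0 L/s.
Runoff depth d = ΣQ_DR·Δt / A = 712.0 × 7200 / (20.5 ha) = 25.01 mm.
The 1-cm UH is the DRH scaled by (10 mm)/d, so U_p = 133.0 × 10/25.01 = 53.2 L/s.

U_p ≈ 53.2 L/s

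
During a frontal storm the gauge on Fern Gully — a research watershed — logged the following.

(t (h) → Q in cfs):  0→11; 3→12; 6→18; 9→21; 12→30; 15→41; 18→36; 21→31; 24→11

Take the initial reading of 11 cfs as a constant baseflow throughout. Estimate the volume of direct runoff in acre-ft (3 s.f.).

V ≈ 27.8 acre-ft

Direct-runoff ordinates (Q − Q_b): 0.0, 1.0, 7.0, 10.0, 19.0, 30.0, 25.0, 20.0, 0.0 cfs.
ΣQ_DR = 112.0 cfs.
With Δt = 3 h = 10800 s, V = ΣQ_DR · Δt = 112.0 × 10800 = 1.21 × 10^6 ft³ = 27.8 acre-ft.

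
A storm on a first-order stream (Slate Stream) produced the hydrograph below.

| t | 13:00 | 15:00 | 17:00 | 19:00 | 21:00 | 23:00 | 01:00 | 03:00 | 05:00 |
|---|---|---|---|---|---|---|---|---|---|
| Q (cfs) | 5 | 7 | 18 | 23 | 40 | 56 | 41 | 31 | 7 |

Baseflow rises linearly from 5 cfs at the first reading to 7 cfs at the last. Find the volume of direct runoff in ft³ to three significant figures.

Direct-runoff ordinates (Q − Q_b): 0.00, 1.75, 12.50, 17.25, 34.00, 49.75, 34.50, 24.25, 0.00 cfs.
ΣQ_DR = 174.0 cfs.
With Δt = 2 h = 7200 s, V = ΣQ_DR · Δt = 174.0 × 7200 = 1.25 × 10^6 ft³.

V ≈ 1.25 × 10^6 ft³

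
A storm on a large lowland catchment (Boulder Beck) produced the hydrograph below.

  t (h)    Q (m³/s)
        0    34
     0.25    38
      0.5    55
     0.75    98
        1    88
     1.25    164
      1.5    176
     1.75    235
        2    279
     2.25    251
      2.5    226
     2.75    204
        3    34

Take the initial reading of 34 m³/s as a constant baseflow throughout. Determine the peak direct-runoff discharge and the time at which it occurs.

Subtracting baseflow gives direct-runoff ordinates: 0.0, 4.0, 21.0, 64.0, 54.0, 130.0, 142.0, 201.0, 245.0, 217.0, 192.0, 170.0, 0.0 m³/s.
The maximum is 245.0 m³/s, occurring at the reading for t = 2 h.

Q_p = 245.0 m³/s at t = 2 h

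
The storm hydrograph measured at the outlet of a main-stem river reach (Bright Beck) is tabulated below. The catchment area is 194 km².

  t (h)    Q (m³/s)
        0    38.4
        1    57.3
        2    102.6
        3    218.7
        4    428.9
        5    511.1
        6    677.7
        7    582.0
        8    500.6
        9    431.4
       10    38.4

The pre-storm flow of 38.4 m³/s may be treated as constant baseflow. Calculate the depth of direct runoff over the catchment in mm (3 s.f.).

d ≈ 58.7 mm

Direct runoff: 0.0, 18.9, 64.2, 180.3, 390.5, 472.7, 639.3, 543.6, 462.2, 393.0, 0.0 m³/s; ΣQ_DR = 3165 m³/s.
V = ΣQ_DR · Δt = 3165 × 3600 s = 1.139 × 10^7 m³.
Over A = 194 km², depth = V / A = 58.7 mm.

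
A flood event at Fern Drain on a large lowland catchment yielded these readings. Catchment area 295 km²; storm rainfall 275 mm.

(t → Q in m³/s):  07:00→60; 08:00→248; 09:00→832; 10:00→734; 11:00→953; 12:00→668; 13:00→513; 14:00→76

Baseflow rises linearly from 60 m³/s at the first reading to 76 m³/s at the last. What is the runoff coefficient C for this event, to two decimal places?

C ≈ 0.16

ΣQ_DR = 3540 m³/s; V = ΣQ_DR·Δt = 1.274 × 10^7 m³.
Runoff depth d = V / A = 43.20 mm.
C = d / P = 43.20 / 275 = 0.16.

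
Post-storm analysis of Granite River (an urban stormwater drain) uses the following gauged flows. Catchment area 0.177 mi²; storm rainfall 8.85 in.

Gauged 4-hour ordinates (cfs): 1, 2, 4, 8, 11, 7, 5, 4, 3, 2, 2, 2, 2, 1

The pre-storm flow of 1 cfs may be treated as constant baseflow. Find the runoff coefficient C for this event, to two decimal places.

C ≈ 0.16

ΣQ_DR = 40.00 cfs; V = ΣQ_DR·Δt = 5.760 × 10^5 ft³.
Runoff depth d = V / A = 1.401 in.
C = d / P = 1.401 / 8.85 = 0.16.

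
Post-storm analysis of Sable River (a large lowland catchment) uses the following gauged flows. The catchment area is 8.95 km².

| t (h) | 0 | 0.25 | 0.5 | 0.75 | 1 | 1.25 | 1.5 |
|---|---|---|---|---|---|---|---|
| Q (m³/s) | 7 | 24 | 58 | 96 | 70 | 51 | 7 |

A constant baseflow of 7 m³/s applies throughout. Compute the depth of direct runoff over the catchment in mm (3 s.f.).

Direct runoff: 0.0, 17.0, 51.0, 89.0, 63.0, 44.0, 0.0 m³/s; ΣQ_DR = 264.0 m³/s.
V = ΣQ_DR · Δt = 264.0 × 900 s = 2.376 × 10^5 m³.
Over A = 8.95 km², depth = V / A = 26.5 mm.

d ≈ 26.5 mm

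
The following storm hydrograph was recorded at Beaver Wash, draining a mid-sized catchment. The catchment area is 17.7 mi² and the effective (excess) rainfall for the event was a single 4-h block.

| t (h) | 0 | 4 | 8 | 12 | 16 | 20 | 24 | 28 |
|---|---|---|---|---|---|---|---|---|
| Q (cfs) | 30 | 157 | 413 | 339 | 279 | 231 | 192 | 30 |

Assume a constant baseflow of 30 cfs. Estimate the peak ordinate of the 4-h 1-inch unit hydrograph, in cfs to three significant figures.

U_p ≈ 764 cfs

Direct runoff: 0.0, 127.0, 383.0, 309.0, 249.0, 201.0, 162.0, 0.0 cfs; ΣQ_DR = 1431 cfs, peak = 383.0 cfs.
Runoff depth d = ΣQ_DR·Δt / A = 1431 × 14400 / (17.7 mi²) = 0.5011 in.
The 1-inch UH is the DRH scaled by (1 in)/d, so U_p = 383.0 × 1/0.5011 = 764 cfs.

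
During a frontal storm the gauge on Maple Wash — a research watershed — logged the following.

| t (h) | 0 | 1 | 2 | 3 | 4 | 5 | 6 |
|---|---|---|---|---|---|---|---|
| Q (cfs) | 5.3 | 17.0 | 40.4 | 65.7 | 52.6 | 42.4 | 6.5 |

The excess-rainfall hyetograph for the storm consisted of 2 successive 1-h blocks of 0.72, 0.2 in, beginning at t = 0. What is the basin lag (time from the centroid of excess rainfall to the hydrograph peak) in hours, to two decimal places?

t_L ≈ 2.28 h

Centroid of excess rainfall: t_c = Σ P_i·t̄_i / ΣP_i = 0.7174 h (block centres at 0.5, 1.5 h).
Hydrograph peak occurs at t = 3 h, so basin lag t_L = 3 − 0.7174 = 2.28 h.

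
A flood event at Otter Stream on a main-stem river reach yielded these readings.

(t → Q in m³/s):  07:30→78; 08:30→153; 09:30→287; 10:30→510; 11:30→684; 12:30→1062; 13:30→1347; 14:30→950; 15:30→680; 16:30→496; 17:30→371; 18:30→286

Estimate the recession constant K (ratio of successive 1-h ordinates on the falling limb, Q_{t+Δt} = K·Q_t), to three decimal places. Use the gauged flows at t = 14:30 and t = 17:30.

K ≈ 0.731

Using the recession-limb readings at t = 14:30 and t = 17:30: Q falls from 950 to 371 m³/s over 3 intervals.
K = (Q₂/Q₁)^(1/3) = (371/950)^(1/3) = 0.731.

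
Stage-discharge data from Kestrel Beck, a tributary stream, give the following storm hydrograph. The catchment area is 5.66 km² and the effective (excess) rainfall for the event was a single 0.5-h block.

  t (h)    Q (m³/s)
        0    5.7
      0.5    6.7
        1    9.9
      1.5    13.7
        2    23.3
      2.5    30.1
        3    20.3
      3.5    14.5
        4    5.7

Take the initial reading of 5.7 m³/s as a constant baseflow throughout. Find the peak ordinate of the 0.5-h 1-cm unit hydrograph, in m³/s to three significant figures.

U_p ≈ 9.76 m³/s

Direct runoff: 0.0, 1.0, 4.2, 8.0, 17.6, 24.4, 14.6, 8.8, 0.0 m³/s; ΣQ_DR = 78.60 m³/s, peak = 24.4 m³/s.
Runoff depth d = ΣQ_DR·Δt / A = 78.60 × 1800 / (5.66 km²) = 25.00 mm.
The 1-cm UH is the DRH scaled by (10 mm)/d, so U_p = 24.4 × 10/25.00 = 9.76 m³/s.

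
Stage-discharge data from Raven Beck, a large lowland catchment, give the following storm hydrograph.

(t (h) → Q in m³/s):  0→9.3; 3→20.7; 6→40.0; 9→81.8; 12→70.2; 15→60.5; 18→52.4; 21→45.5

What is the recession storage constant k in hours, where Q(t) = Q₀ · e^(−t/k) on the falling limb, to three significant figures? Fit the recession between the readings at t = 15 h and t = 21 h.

k ≈ 21.1 h

On the falling limb, Q drops from 60.5 to 45.5 m³/s between t = 15 h and t = 21 h (Δt = 6 h).
k = −Δt / ln(Q₂/Q₁) = −6 / ln(45.5/60.5) = 21.1 h.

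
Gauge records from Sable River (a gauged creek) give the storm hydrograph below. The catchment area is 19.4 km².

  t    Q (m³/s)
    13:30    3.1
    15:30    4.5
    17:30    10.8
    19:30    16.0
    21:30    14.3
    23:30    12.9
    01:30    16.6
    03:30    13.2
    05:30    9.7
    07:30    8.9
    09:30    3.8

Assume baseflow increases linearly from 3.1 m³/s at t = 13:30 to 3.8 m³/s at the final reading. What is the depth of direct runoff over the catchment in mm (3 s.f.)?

d ≈ 28.2 mm

Direct runoff: 0.00, 1.33, 7.56, 12.69, 10.92, 9.45, 13.08, 9.61, 6.04, 5.17, 0.00 m³/s; ΣQ_DR = 75.85 m³/s.
V = ΣQ_DR · Δt = 75.85 × 7200 s = 5.461 × 10^5 m³.
Over A = 19.4 km², depth = V / A = 28.2 mm.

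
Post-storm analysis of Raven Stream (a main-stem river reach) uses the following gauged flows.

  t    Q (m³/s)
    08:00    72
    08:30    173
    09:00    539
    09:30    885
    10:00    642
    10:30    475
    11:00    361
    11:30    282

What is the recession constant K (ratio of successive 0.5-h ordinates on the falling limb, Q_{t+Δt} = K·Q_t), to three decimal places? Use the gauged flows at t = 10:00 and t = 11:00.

Using the recession-limb readings at t = 10:00 and t = 11:00: Q falls from 642 to 361 m³/s over 2 intervals.
K = (Q₂/Q₁)^(1/2) = (361/642)^(1/2) = 0.750.

K ≈ 0.750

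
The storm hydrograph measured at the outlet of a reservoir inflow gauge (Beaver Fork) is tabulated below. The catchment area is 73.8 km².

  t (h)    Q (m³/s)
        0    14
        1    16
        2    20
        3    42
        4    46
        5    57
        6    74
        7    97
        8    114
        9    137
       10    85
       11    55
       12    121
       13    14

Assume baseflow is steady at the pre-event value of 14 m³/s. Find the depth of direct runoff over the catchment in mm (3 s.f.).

d ≈ 34.0 mm

Direct runoff: 0.0, 2.0, 6.0, 28.0, 32.0, 43.0, 60.0, 83.0, 100.0, 123.0, 71.0, 41.0, 107.0, 0.0 m³/s; ΣQ_DR = 696.0 m³/s.
V = ΣQ_DR · Δt = 696.0 × 3600 s = 2.506 × 10^6 m³.
Over A = 73.8 km², depth = V / A = 34.0 mm.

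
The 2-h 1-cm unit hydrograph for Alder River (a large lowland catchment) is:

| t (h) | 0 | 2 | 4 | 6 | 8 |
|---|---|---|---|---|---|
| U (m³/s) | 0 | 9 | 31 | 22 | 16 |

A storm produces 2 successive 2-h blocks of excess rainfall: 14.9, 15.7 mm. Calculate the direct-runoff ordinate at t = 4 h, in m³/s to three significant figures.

By discrete convolution, Q_j = Σ (P_i / 10 mm) · U_{j−i}.
At t = 4 h (j=2): Q = (14.9/10)·31 + (15.7/10)·9 = 60.3 m³/s.

Q ≈ 60.3 m³/s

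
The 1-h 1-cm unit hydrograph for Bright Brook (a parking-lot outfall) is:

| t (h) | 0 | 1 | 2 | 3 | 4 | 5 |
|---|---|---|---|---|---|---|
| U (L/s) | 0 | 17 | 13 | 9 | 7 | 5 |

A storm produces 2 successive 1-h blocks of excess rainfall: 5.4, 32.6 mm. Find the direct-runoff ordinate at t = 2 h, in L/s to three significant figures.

Q ≈ 62.4 L/s

By discrete convolution, Q_j = Σ (P_i / 10 mm) · U_{j−i}.
At t = 2 h (j=2): Q = (5.4/10)·13 + (32.6/10)·17 = 62.4 L/s.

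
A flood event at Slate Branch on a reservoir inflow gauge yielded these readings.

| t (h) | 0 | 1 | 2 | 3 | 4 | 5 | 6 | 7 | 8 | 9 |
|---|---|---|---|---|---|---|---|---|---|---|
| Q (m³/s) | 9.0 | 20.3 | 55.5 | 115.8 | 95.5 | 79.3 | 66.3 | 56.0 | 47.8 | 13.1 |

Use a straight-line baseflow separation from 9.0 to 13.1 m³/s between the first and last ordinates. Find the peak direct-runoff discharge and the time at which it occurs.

Subtracting baseflow gives direct-runoff ordinates: 0.00, 10.84, 45.59, 105.43, 84.68, 68.02, 54.57, 43.81, 35.16, 0.00 m³/s.
The maximum is 105.43 m³/s, occurring at the reading for t = 3 h.

Q_p = 105.43 m³/s at t = 3 h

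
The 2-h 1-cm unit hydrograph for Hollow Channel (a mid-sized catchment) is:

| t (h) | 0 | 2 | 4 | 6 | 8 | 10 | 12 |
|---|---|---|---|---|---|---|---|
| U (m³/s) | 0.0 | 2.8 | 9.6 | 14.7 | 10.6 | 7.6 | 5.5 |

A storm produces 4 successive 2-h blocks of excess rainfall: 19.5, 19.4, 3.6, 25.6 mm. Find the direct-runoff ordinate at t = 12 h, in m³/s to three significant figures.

By discrete convolution, Q_j = Σ (P_i / 10 mm) · U_{j−i}.
At t = 12 h (j=6): Q = (19.5/10)·5.5 + (19.4/10)·7.6 + (3.6/10)·10.6 + (25.6/10)·14.7 = 66.9 m³/s.

Q ≈ 66.9 m³/s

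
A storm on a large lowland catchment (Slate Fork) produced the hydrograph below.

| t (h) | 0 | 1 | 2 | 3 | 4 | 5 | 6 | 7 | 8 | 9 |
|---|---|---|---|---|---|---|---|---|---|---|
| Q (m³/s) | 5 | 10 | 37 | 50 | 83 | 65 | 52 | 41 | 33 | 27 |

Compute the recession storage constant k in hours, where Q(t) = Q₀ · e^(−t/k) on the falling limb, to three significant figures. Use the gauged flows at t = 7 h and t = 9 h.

k ≈ 4.79 h

On the falling limb, Q drops from 41 to 27 m³/s between t = 7 h and t = 9 h (Δt = 2 h).
k = −Δt / ln(Q₂/Q₁) = −2 / ln(27/41) = 4.79 h.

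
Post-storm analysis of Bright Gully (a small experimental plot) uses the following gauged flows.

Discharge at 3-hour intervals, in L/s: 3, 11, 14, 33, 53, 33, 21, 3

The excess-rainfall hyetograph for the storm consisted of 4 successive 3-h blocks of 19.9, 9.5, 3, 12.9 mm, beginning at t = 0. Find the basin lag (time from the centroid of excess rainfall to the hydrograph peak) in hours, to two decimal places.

t_L ≈ 6.91 h

Centroid of excess rainfall: t_c = Σ P_i·t̄_i / ΣP_i = 5.0894 h (block centres at 1.5, 4.5, 7.5, 10.5 h).
Hydrograph peak occurs at t = 12 h, so basin lag t_L = 12 − 5.0894 = 6.91 h.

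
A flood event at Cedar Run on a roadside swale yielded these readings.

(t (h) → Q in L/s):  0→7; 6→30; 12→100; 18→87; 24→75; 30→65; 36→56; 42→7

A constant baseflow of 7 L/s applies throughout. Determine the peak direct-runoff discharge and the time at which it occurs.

Subtracting baseflow gives direct-runoff ordinates: 0.0, 23.0, 93.0, 80.0, 68.0, 58.0, 49.0, 0.0 L/s.
The maximum is 93.0 L/s, occurring at the reading for t = 12 h.

Q_p = 93.0 L/s at t = 12 h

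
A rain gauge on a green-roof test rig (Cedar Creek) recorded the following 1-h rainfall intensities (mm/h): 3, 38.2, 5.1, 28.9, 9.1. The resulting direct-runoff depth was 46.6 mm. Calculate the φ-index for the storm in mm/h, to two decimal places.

φ ≈ 10.25 mm/h

Only the 2 blocks with intensity above φ contribute runoff: 38.2, 28.9 mm/h.
Σ(I−φ)·Δt = d  ⇒  (38.2+28.9 − 2φ)·1 = 46.6
φ = (67.10 − 46.6/1) / 2 = 10.25 mm/h.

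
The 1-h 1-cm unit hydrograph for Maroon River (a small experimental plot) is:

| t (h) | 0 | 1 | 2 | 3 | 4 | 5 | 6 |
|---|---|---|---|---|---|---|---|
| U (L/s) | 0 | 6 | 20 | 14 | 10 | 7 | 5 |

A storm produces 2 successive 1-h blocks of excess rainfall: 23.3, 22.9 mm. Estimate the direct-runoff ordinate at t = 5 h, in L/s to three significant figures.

Q ≈ 39.2 L/s

By discrete convolution, Q_j = Σ (P_i / 10 mm) · U_{j−i}.
At t = 5 h (j=5): Q = (23.3/10)·7 + (22.9/10)·10 = 39.2 L/s.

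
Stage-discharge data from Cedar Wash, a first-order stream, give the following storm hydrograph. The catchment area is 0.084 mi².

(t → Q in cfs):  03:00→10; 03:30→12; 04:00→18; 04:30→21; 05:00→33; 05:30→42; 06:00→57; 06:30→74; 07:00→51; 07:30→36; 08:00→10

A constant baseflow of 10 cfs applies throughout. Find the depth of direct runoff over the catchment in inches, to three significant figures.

Direct runoff: 0.0, 2.0, 8.0, 11.0, 23.0, 32.0, 47.0, 64.0, 41.0, 26.0, 0.0 cfs; ΣQ_DR = 254.0 cfs.
V = ΣQ_DR · Δt = 254.0 × 1800 s = 4.572 × 10^5 ft³.
Over A = 0.084 mi², depth = V / A = 2.34 in.

d ≈ 2.34 in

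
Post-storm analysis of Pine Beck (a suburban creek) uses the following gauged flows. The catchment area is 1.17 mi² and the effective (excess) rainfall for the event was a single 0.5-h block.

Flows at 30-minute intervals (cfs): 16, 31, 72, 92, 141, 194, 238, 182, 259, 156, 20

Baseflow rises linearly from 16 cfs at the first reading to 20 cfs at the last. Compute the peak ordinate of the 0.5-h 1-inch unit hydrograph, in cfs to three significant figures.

Direct runoff: 0.00, 14.60, 55.20, 74.80, 123.40, 176.00, 219.60, 163.20, 239.80, 136.40, 0.00 cfs; ΣQ_DR = 1203 cfs, peak = 239.80 cfs.
Runoff depth d = ΣQ_DR·Δt / A = 1203 × 1800 / (1.17 mi²) = 0.7966 in.
The 1-inch UH is the DRH scaled by (1 in)/d, so U_p = 239.80 × 1/0.7966 = 301 cfs.

U_p ≈ 301 cfs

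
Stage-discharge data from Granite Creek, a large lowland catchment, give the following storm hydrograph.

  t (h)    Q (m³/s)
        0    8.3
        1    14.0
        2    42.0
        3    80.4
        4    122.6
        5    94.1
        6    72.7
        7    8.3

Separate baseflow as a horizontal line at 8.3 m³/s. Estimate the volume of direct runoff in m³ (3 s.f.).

V ≈ 1.35 × 10^6 m³

Direct-runoff ordinates (Q − Q_b): 0.0, 5.7, 33.7, 72.1, 114.3, 85.8, 64.4, 0.0 m³/s.
ΣQ_DR = 376.0 m³/s.
With Δt = 1 h = 3600 s, V = ΣQ_DR · Δt = 376.0 × 3600 = 1.35 × 10^6 m³.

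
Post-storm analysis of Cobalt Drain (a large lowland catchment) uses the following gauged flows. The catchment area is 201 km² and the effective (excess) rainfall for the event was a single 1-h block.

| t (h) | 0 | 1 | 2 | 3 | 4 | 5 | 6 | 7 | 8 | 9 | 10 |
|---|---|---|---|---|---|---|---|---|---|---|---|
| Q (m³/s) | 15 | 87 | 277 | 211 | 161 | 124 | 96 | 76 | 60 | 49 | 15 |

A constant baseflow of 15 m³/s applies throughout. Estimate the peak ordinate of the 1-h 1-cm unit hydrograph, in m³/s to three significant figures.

Direct runoff: 0.0, 72.0, 262.0, 196.0, 146.0, 109.0, 81.0, 61.0, 45.0, 34.0, 0.0 m³/s; ΣQ_DR = 1006 m³/s, peak = 262.0 m³/s.
Runoff depth d = ΣQ_DR·Δt / A = 1006 × 3600 / (201 km²) = 18.02 mm.
The 1-cm UH is the DRH scaled by (10 mm)/d, so U_p = 262.0 × 10/18.02 = 145 m³/s.

U_p ≈ 145 m³/s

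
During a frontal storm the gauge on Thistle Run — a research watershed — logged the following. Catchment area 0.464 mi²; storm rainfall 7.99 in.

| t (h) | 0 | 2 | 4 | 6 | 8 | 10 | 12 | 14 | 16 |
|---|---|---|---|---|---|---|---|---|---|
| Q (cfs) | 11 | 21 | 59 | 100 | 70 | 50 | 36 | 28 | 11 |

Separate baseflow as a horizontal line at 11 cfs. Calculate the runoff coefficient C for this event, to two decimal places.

C ≈ 0.24

ΣQ_DR = 287.0 cfs; V = ΣQ_DR·Δt = 2.066 × 10^6 ft³.
Runoff depth d = V / A = 1.917 in.
C = d / P = 1.917 / 7.99 = 0.24.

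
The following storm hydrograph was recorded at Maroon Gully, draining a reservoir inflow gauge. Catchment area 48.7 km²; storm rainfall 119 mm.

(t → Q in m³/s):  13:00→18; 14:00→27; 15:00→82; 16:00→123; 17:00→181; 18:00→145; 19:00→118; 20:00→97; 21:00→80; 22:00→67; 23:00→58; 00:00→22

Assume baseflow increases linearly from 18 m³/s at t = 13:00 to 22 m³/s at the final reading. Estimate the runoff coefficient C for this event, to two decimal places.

ΣQ_DR = 778.0 m³/s; V = ΣQ_DR·Δt = 2.801 × 10^6 m³.
Runoff depth d = V / A = 57.51 mm.
C = d / P = 57.51 / 119 = 0.48.

C ≈ 0.48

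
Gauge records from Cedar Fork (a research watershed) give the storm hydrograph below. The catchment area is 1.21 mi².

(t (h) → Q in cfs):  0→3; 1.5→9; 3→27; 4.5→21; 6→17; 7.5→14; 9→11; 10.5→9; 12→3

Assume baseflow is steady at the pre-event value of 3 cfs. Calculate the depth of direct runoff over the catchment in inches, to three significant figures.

Direct runoff: 0.0, 6.0, 24.0, 18.0, 14.0, 11.0, 8.0, 6.0, 0.0 cfs; ΣQ_DR = 87.00 cfs.
V = ΣQ_DR · Δt = 87.00 × 5400 s = 4.698 × 10^5 ft³.
Over A = 1.21 mi², depth = V / A = 0.167 in.

d ≈ 0.167 in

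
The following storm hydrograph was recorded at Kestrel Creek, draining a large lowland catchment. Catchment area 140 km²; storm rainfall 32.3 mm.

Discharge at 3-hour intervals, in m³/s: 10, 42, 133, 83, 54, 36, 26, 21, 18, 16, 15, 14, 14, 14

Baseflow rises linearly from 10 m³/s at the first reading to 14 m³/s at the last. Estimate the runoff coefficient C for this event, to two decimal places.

ΣQ_DR = 328.0 m³/s; V = ΣQ_DR·Δt = 3.542 × 10^6 m³.
Runoff depth d = V / A = 25.30 mm.
C = d / P = 25.30 / 32.3 = 0.78.

C ≈ 0.78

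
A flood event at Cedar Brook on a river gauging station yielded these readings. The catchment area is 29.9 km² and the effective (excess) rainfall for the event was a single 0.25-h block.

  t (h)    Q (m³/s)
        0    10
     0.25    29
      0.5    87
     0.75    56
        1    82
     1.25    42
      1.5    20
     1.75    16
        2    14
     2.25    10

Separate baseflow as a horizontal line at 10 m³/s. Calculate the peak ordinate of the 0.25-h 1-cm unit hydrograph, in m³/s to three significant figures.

U_p ≈ 96.2 m³/s

Direct runoff: 0.0, 19.0, 77.0, 46.0, 72.0, 32.0, 10.0, 6.0, 4.0, 0.0 m³/s; ΣQ_DR = 266.0 m³/s, peak = 77.0 m³/s.
Runoff depth d = ΣQ_DR·Δt / A = 266.0 × 900 / (29.9 km²) = 8.007 mm.
The 1-cm UH is the DRH scaled by (10 mm)/d, so U_p = 77.0 × 10/8.007 = 96.2 m³/s.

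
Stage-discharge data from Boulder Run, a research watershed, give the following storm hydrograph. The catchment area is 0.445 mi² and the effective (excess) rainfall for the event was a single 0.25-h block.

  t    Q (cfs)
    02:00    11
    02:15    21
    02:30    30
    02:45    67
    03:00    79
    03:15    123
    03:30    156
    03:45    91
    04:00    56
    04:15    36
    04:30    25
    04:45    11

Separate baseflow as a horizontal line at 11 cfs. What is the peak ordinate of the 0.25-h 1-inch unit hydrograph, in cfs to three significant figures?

Direct runoff: 0.0, 10.0, 19.0, 56.0, 68.0, 112.0, 145.0, 80.0, 45.0, 25.0, 14.0, 0.0 cfs; ΣQ_DR = 574.0 cfs, peak = 145.0 cfs.
Runoff depth d = ΣQ_DR·Δt / A = 574.0 × 900 / (0.445 mi²) = 0.4997 in.
The 1-inch UH is the DRH scaled by (1 in)/d, so U_p = 145.0 × 1/0.4997 = 290 cfs.

U_p ≈ 290 cfs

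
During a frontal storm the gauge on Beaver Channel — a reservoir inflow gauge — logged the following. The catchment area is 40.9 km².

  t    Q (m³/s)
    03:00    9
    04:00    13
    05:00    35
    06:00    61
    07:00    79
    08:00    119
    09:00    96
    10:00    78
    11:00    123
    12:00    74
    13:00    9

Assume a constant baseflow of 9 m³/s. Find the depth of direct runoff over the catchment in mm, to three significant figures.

d ≈ 52.5 mm

Direct runoff: 0.0, 4.0, 26.0, 52.0, 70.0, 110.0, 87.0, 69.0, 114.0, 65.0, 0.0 m³/s; ΣQ_DR = 597.0 m³/s.
V = ΣQ_DR · Δt = 597.0 × 3600 s = 2.149 × 10^6 m³.
Over A = 40.9 km², depth = V / A = 52.5 mm.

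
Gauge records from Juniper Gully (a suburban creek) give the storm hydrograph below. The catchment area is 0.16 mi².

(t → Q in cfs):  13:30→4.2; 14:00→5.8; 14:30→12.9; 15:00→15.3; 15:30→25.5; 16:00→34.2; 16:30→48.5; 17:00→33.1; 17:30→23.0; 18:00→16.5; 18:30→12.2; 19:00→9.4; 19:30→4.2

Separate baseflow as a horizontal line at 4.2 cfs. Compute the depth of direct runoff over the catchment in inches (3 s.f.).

Direct runoff: 0.0, 1.6, 8.7, 11.1, 21.3, 30.0, 44.3, 28.9, 18.8, 12.3, 8.0, 5.2, 0.0 cfs; ΣQ_DR = 190.2 cfs.
V = ΣQ_DR · Δt = 190.2 × 1800 s = 3.424 × 10^5 ft³.
Over A = 0.16 mi², depth = V / A = 0.921 in.

d ≈ 0.921 in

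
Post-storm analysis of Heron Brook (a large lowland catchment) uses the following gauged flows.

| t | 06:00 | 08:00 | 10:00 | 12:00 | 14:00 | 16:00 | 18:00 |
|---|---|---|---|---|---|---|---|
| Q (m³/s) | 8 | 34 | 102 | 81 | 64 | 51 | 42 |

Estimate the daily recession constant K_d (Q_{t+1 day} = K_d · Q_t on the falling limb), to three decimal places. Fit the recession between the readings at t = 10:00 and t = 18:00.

K_d ≈ 0.070

Between t = 10:00 and t = 18:00 the flow falls from 102 to 42 m³/s over 4×2 h = 8 h.
Per-interval ratio K = (42/102)^(1/4) = 0.8011; K_d = K^(24/2) = 0.070.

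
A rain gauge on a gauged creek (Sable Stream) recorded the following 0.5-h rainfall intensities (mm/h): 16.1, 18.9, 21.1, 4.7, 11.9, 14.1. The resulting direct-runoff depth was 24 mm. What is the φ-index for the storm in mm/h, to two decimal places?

φ ≈ 6.82 mm/h

Only the 5 blocks with intensity above φ contribute runoff: 16.1, 18.9, 21.1, 11.9, 14.1 mm/h.
Σ(I−φ)·Δt = d  ⇒  (16.1+18.9+21.1+11.9+14.1 − 5φ)·0.5 = 24
φ = (82.10 − 24/0.5) / 5 = 6.82 mm/h.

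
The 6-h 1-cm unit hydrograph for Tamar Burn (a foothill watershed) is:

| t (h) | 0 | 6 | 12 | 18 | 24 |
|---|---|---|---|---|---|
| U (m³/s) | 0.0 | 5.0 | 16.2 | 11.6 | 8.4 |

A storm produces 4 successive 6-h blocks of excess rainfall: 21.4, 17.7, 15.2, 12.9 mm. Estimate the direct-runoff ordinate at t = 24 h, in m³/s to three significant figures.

By discrete convolution, Q_j = Σ (P_i / 10 mm) · U_{j−i}.
At t = 24 h (j=4): Q = (21.4/10)·8.4 + (17.7/10)·11.6 + (15.2/10)·16.2 + (12.9/10)·5.0 = 69.6 m³/s.

Q ≈ 69.6 m³/s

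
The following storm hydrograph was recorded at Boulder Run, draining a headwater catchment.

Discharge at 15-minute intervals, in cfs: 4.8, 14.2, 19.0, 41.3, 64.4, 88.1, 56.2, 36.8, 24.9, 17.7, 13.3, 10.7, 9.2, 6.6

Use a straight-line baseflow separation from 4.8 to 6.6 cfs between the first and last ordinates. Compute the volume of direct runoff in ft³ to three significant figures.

V ≈ 2.95 × 10^5 ft³

Direct-runoff ordinates (Q − Q_b): 0.00, 9.26, 13.92, 36.08, 59.05, 82.61, 50.57, 31.03, 18.99, 11.65, 7.12, 4.38, 2.74, 0.00 cfs.
ΣQ_DR = 327.4 cfs.
With Δt = 0.25 h = 900 s, V = ΣQ_DR · Δt = 327.4 × 900 = 2.95 × 10^5 ft³.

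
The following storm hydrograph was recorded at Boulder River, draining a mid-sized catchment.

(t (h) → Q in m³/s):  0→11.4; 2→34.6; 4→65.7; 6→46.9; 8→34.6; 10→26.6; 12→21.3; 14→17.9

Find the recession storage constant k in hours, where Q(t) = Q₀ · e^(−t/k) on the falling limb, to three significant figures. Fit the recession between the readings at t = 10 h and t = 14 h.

k ≈ 10.1 h

On the falling limb, Q drops from 26.6 to 17.9 m³/s between t = 10 h and t = 14 h (Δt = 4 h).
k = −Δt / ln(Q₂/Q₁) = −4 / ln(17.9/26.6) = 10.1 h.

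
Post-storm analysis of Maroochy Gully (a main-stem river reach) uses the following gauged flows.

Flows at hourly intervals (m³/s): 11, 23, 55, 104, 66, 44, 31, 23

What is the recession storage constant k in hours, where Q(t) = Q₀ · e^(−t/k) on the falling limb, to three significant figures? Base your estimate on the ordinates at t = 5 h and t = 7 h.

k ≈ 3.08 h

On the falling limb, Q drops from 44 to 23 m³/s between t = 5 h and t = 7 h (Δt = 2 h).
k = −Δt / ln(Q₂/Q₁) = −2 / ln(23/44) = 3.08 h.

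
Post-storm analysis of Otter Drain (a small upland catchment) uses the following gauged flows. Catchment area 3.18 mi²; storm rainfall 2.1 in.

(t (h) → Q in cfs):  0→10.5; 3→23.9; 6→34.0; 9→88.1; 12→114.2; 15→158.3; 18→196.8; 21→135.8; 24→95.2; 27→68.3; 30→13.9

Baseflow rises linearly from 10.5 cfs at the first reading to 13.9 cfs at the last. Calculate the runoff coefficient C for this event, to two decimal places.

ΣQ_DR = 804.8 cfs; V = ΣQ_DR·Δt = 8.692 × 10^6 ft³.
Runoff depth d = V / A = 1.177 in.
C = d / P = 1.177 / 2.1 = 0.56.

C ≈ 0.56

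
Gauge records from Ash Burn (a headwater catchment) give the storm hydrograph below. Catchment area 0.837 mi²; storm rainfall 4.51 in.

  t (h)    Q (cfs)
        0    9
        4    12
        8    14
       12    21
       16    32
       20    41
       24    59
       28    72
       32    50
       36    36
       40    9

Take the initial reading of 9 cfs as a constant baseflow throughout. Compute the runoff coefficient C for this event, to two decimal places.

ΣQ_DR = 256.0 cfs; V = ΣQ_DR·Δt = 3.686 × 10^6 ft³.
Runoff depth d = V / A = 1.896 in.
C = d / P = 1.896 / 4.51 = 0.42.

C ≈ 0.42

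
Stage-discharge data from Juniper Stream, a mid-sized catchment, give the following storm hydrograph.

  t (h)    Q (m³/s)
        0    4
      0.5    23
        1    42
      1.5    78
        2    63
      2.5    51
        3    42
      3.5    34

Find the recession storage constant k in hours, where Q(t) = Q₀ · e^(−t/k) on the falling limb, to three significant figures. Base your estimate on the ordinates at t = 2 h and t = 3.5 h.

On the falling limb, Q drops from 63 to 34 m³/s between t = 2 h and t = 3.5 h (Δt = 1.5 h).
k = −Δt / ln(Q₂/Q₁) = −1.5 / ln(34/63) = 2.43 h.

k ≈ 2.43 h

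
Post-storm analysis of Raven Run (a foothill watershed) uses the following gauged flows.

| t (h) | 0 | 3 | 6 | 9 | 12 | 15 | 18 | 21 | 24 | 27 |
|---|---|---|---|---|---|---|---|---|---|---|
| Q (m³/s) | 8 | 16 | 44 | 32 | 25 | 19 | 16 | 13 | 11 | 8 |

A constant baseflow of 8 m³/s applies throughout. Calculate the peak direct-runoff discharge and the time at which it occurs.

Subtracting baseflow gives direct-runoff ordinates: 0.0, 8.0, 36.0, 24.0, 17.0, 11.0, 8.0, 5.0, 3.0, 0.0 m³/s.
The maximum is 36.0 m³/s, occurring at the reading for t = 6 h.

Q_p = 36.0 m³/s at t = 6 h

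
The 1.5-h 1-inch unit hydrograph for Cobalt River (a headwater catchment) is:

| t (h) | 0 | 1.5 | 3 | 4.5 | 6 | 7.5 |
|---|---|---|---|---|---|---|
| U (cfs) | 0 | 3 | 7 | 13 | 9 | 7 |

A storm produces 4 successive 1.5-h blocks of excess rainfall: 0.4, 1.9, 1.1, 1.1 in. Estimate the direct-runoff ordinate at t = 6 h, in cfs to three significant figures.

By discrete convolution, Q_j = Σ (P_i / 1 in) · U_{j−i}.
At t = 6 h (j=4): Q = (0.4/1)·9 + (1.9/1)·13 + (1.1/1)·7 + (1.1/1)·3 = 39.3 cfs.

Q ≈ 39.3 cfs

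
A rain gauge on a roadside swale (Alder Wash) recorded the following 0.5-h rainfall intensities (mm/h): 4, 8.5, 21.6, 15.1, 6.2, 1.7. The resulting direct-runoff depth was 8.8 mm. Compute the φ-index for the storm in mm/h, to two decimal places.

φ ≈ 9.55 mm/h

Only the 2 blocks with intensity above φ contribute runoff: 21.6, 15.1 mm/h.
Σ(I−φ)·Δt = d  ⇒  (21.6+15.1 − 2φ)·0.5 = 8.8
φ = (36.70 − 8.8/0.5) / 2 = 9.55 mm/h.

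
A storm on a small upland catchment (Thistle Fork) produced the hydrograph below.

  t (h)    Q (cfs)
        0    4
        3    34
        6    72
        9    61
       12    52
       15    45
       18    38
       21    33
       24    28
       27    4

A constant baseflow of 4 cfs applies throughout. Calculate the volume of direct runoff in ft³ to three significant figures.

Direct-runoff ordinates (Q − Q_b): 0.0, 30.0, 68.0, 57.0, 48.0, 41.0, 34.0, 29.0, 24.0, 0.0 cfs.
ΣQ_DR = 331.0 cfs.
With Δt = 3 h = 10800 s, V = ΣQ_DR · Δt = 331.0 × 10800 = 3.57 × 10^6 ft³.

V ≈ 3.57 × 10^6 ft³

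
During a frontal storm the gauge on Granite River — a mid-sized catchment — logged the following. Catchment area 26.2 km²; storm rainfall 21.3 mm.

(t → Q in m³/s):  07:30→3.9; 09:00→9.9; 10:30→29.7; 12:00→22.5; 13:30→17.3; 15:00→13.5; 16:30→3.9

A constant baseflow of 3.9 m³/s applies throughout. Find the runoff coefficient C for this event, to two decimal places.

ΣQ_DR = 73.40 m³/s; V = ΣQ_DR·Δt = 3.964 × 10^5 m³.
Runoff depth d = V / A = 15.13 mm.
C = d / P = 15.13 / 21.3 = 0.71.

C ≈ 0.71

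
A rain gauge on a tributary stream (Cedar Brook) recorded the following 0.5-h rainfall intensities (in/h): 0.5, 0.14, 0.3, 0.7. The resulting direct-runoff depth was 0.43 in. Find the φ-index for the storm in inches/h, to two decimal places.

Only the 3 blocks with intensity above φ contribute runoff: 0.5, 0.3, 0.7 in/h.
Σ(I−φ)·Δt = d  ⇒  (0.5+0.3+0.7 − 3φ)·0.5 = 0.43
φ = (1.500 − 0.43/0.5) / 3 = 0.21 in/h.

φ ≈ 0.21 in/h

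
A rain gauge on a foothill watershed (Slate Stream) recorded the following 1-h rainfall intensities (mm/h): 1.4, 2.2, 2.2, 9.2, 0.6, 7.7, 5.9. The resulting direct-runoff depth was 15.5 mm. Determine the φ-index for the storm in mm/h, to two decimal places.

φ ≈ 2.43 mm/h

Only the 3 blocks with intensity above φ contribute runoff: 9.2, 7.7, 5.9 mm/h.
Σ(I−φ)·Δt = d  ⇒  (9.2+7.7+5.9 − 3φ)·1 = 15.5
φ = (22.80 − 15.5/1) / 3 = 2.43 mm/h.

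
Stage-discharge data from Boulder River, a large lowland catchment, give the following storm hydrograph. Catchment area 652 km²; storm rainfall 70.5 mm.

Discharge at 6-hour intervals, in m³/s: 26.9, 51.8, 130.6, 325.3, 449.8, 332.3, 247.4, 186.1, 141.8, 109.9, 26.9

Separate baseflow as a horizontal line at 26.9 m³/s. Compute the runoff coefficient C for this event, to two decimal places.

ΣQ_DR = 1733 m³/s; V = ΣQ_DR·Δt = 3.743 × 10^7 m³.
Runoff depth d = V / A = 57.41 mm.
C = d / P = 57.41 / 70.5 = 0.81.

C ≈ 0.81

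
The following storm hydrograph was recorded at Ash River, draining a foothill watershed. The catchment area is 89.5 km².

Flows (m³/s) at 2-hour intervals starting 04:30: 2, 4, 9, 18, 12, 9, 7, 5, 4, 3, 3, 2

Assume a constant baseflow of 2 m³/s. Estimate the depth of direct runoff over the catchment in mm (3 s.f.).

d ≈ 4.34 mm

Direct runoff: 0.0, 2.0, 7.0, 16.0, 10.0, 7.0, 5.0, 3.0, 2.0, 1.0, 1.0, 0.0 m³/s; ΣQ_DR = 54.00 m³/s.
V = ΣQ_DR · Δt = 54.00 × 7200 s = 3.888 × 10^5 m³.
Over A = 89.5 km², depth = V / A = 4.34 mm.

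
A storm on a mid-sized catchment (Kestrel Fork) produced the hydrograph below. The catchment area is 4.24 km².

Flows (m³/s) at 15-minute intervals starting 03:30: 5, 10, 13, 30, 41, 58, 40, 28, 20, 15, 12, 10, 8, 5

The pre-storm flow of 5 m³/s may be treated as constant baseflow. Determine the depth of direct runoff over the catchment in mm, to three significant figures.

Direct runoff: 0.0, 5.0, 8.0, 25.0, 36.0, 53.0, 35.0, 23.0, 15.0, 10.0, 7.0, 5.0, 3.0, 0.0 m³/s; ΣQ_DR = 225.0 m³/s.
V = ΣQ_DR · Δt = 225.0 × 900 s = 2.025 × 10^5 m³.
Over A = 4.24 km², depth = V / A = 47.8 mm.

d ≈ 47.8 mm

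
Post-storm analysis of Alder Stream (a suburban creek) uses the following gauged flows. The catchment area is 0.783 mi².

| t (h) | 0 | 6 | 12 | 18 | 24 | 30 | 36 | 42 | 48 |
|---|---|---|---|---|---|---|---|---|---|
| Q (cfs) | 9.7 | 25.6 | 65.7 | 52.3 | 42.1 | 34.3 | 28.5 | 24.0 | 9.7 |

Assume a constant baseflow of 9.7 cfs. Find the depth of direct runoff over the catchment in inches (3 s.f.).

d ≈ 2.43 in

Direct runoff: 0.0, 15.9, 56.0, 42.6, 32.4, 24.6, 18.8, 14.3, 0.0 cfs; ΣQ_DR = 204.6 cfs.
V = ΣQ_DR · Δt = 204.6 × 21600 s = 4.419 × 10^6 ft³.
Over A = 0.783 mi², depth = V / A = 2.43 in.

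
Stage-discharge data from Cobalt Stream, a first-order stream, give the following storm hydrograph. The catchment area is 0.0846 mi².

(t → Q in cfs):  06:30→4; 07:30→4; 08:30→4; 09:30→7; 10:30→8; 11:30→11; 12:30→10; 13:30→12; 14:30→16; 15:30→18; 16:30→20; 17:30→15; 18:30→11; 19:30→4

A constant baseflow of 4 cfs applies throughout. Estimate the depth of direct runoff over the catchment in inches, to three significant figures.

d ≈ 1.61 in

Direct runoff: 0.0, 0.0, 0.0, 3.0, 4.0, 7.0, 6.0, 8.0, 12.0, 14.0, 16.0, 11.0, 7.0, 0.0 cfs; ΣQ_DR = 88.00 cfs.
V = ΣQ_DR · Δt = 88.00 × 3600 s = 3.168 × 10^5 ft³.
Over A = 0.0846 mi², depth = V / A = 1.61 in.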